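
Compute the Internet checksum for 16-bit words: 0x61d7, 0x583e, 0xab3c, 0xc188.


Sum all words (with carry folding):
+ 0x61d7 = 0x61d7
+ 0x583e = 0xba15
+ 0xab3c = 0x6552
+ 0xc188 = 0x26db
One's complement: ~0x26db
Checksum = 0xd924


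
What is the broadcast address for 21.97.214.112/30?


Network: 21.97.214.112/30
Host bits = 2
Set all host bits to 1:
Broadcast: 21.97.214.115


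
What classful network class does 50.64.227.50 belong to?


First octet: 50
Binary: 00110010
0xxxxxxx -> Class A (1-126)
Class A, default mask 255.0.0.0 (/8)


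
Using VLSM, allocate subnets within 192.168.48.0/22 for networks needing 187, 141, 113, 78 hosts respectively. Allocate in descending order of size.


187 hosts -> /24 (254 usable): 192.168.48.0/24
141 hosts -> /24 (254 usable): 192.168.49.0/24
113 hosts -> /25 (126 usable): 192.168.50.0/25
78 hosts -> /25 (126 usable): 192.168.50.128/25
Allocation: 192.168.48.0/24 (187 hosts, 254 usable); 192.168.49.0/24 (141 hosts, 254 usable); 192.168.50.0/25 (113 hosts, 126 usable); 192.168.50.128/25 (78 hosts, 126 usable)


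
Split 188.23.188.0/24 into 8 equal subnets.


New prefix = 24 + 3 = 27
Each subnet has 32 addresses
  188.23.188.0/27
  188.23.188.32/27
  188.23.188.64/27
  188.23.188.96/27
  188.23.188.128/27
  188.23.188.160/27
  188.23.188.192/27
  188.23.188.224/27
Subnets: 188.23.188.0/27, 188.23.188.32/27, 188.23.188.64/27, 188.23.188.96/27, 188.23.188.128/27, 188.23.188.160/27, 188.23.188.192/27, 188.23.188.224/27


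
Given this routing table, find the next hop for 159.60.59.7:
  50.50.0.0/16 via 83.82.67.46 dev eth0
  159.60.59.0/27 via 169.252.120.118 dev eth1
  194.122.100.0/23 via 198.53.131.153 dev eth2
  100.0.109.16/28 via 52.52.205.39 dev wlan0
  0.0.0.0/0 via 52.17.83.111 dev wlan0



Longest prefix match for 159.60.59.7:
  /16 50.50.0.0: no
  /27 159.60.59.0: MATCH
  /23 194.122.100.0: no
  /28 100.0.109.16: no
  /0 0.0.0.0: MATCH
Selected: next-hop 169.252.120.118 via eth1 (matched /27)


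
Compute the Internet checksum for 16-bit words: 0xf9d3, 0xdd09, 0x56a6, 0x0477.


Sum all words (with carry folding):
+ 0xf9d3 = 0xf9d3
+ 0xdd09 = 0xd6dd
+ 0x56a6 = 0x2d84
+ 0x0477 = 0x31fb
One's complement: ~0x31fb
Checksum = 0xce04


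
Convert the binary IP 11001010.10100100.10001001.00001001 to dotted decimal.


11001010 = 202
10100100 = 164
10001001 = 137
00001001 = 9
IP: 202.164.137.9


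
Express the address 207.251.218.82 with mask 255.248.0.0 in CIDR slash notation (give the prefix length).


Binary: 11111111.11111000.00000000.00000000
Count leading 1s
Prefix: /13


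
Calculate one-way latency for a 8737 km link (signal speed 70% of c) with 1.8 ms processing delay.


Speed = 0.7 * 3e5 km/s = 210000 km/s
Propagation delay = 8737 / 210000 = 0.0416 s = 41.6048 ms
Processing delay = 1.8 ms
Total one-way latency = 43.4048 ms


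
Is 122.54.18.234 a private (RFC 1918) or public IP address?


RFC 1918 private ranges:
  10.0.0.0/8 (10.0.0.0 - 10.255.255.255)
  172.16.0.0/12 (172.16.0.0 - 172.31.255.255)
  192.168.0.0/16 (192.168.0.0 - 192.168.255.255)
Public (not in any RFC 1918 range)


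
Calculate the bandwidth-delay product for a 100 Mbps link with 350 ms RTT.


BDP = bandwidth * RTT
= 100 Mbps * 350 ms
= 100 * 1e6 * 350 / 1000 bits
= 35000000 bits
= 4375000 bytes
= 4272.4609 KB
BDP = 35000000 bits (4375000 bytes)


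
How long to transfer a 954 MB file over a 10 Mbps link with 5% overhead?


Effective throughput = 10 * (1 - 5/100) = 9.5 Mbps
File size in Mb = 954 * 8 = 7632 Mb
Time = 7632 / 9.5
Time = 803.3684 seconds


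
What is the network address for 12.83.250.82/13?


IP:   00001100.01010011.11111010.01010010
Mask: 11111111.11111000.00000000.00000000
AND operation:
Net:  00001100.01010000.00000000.00000000
Network: 12.80.0.0/13


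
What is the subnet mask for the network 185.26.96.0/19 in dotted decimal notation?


/19 means 19 network bits, 13 host bits
Binary: 11111111111111111110000000000000
Mask: 255.255.224.0


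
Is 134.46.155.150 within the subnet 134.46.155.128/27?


Subnet network: 134.46.155.128
Test IP AND mask: 134.46.155.128
Yes, 134.46.155.150 is in 134.46.155.128/27


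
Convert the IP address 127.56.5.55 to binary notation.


127 = 01111111
56 = 00111000
5 = 00000101
55 = 00110111
Binary: 01111111.00111000.00000101.00110111


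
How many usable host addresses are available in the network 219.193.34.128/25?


Host bits = 32 - 25 = 7
Total addresses = 2^7 = 128
Usable = total - 2 (network and broadcast)
Usable hosts: 126


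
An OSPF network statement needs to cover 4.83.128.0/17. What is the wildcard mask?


Subnet mask: 255.255.128.0
Wildcard = 255.255.255.255 - subnet mask
255 - 255 = 0
255 - 255 = 0
255 - 128 = 127
255 - 0 = 255
Wildcard: 0.0.127.255


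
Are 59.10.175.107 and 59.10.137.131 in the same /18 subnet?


Mask: 255.255.192.0
59.10.175.107 AND mask = 59.10.128.0
59.10.137.131 AND mask = 59.10.128.0
Yes, same subnet (59.10.128.0)


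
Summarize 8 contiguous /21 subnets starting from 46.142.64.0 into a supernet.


Original prefix: /21
Number of subnets: 8 = 2^3
New prefix = 21 - 3 = 18
Supernet: 46.142.64.0/18


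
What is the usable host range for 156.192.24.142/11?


Network: 156.192.0.0
Broadcast: 156.223.255.255
First usable = network + 1
Last usable = broadcast - 1
Range: 156.192.0.1 to 156.223.255.254


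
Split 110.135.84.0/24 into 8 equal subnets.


New prefix = 24 + 3 = 27
Each subnet has 32 addresses
  110.135.84.0/27
  110.135.84.32/27
  110.135.84.64/27
  110.135.84.96/27
  110.135.84.128/27
  110.135.84.160/27
  110.135.84.192/27
  110.135.84.224/27
Subnets: 110.135.84.0/27, 110.135.84.32/27, 110.135.84.64/27, 110.135.84.96/27, 110.135.84.128/27, 110.135.84.160/27, 110.135.84.192/27, 110.135.84.224/27


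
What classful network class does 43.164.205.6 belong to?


First octet: 43
Binary: 00101011
0xxxxxxx -> Class A (1-126)
Class A, default mask 255.0.0.0 (/8)


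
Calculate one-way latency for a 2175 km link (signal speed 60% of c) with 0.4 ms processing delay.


Speed = 0.6 * 3e5 km/s = 180000 km/s
Propagation delay = 2175 / 180000 = 0.0121 s = 12.0833 ms
Processing delay = 0.4 ms
Total one-way latency = 12.4833 ms


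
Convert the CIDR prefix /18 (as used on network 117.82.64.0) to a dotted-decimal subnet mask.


/18 means 18 network bits, 14 host bits
Binary: 11111111111111111100000000000000
Mask: 255.255.192.0


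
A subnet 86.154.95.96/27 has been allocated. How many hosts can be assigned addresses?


Host bits = 32 - 27 = 5
Total addresses = 2^5 = 32
Usable = total - 2 (network and broadcast)
Usable hosts: 30


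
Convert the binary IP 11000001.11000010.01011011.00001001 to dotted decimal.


11000001 = 193
11000010 = 194
01011011 = 91
00001001 = 9
IP: 193.194.91.9


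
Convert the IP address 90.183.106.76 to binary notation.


90 = 01011010
183 = 10110111
106 = 01101010
76 = 01001100
Binary: 01011010.10110111.01101010.01001100


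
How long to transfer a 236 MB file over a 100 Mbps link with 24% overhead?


Effective throughput = 100 * (1 - 24/100) = 76 Mbps
File size in Mb = 236 * 8 = 1888 Mb
Time = 1888 / 76
Time = 24.8421 seconds


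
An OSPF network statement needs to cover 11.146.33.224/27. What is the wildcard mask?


Subnet mask: 255.255.255.224
Wildcard = 255.255.255.255 - subnet mask
255 - 255 = 0
255 - 255 = 0
255 - 255 = 0
255 - 224 = 31
Wildcard: 0.0.0.31


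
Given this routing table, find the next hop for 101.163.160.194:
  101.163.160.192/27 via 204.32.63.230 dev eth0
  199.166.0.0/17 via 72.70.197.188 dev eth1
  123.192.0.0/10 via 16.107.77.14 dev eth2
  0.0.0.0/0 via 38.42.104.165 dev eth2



Longest prefix match for 101.163.160.194:
  /27 101.163.160.192: MATCH
  /17 199.166.0.0: no
  /10 123.192.0.0: no
  /0 0.0.0.0: MATCH
Selected: next-hop 204.32.63.230 via eth0 (matched /27)


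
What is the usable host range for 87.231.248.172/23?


Network: 87.231.248.0
Broadcast: 87.231.249.255
First usable = network + 1
Last usable = broadcast - 1
Range: 87.231.248.1 to 87.231.249.254


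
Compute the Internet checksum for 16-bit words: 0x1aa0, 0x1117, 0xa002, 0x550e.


Sum all words (with carry folding):
+ 0x1aa0 = 0x1aa0
+ 0x1117 = 0x2bb7
+ 0xa002 = 0xcbb9
+ 0x550e = 0x20c8
One's complement: ~0x20c8
Checksum = 0xdf37


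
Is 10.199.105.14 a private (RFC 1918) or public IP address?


RFC 1918 private ranges:
  10.0.0.0/8 (10.0.0.0 - 10.255.255.255)
  172.16.0.0/12 (172.16.0.0 - 172.31.255.255)
  192.168.0.0/16 (192.168.0.0 - 192.168.255.255)
Private (in 10.0.0.0/8)


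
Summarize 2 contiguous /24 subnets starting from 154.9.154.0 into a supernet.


Original prefix: /24
Number of subnets: 2 = 2^1
New prefix = 24 - 1 = 23
Supernet: 154.9.154.0/23


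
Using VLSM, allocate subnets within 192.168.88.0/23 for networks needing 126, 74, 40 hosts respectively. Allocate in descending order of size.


126 hosts -> /25 (126 usable): 192.168.88.0/25
74 hosts -> /25 (126 usable): 192.168.88.128/25
40 hosts -> /26 (62 usable): 192.168.89.0/26
Allocation: 192.168.88.0/25 (126 hosts, 126 usable); 192.168.88.128/25 (74 hosts, 126 usable); 192.168.89.0/26 (40 hosts, 62 usable)


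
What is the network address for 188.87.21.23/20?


IP:   10111100.01010111.00010101.00010111
Mask: 11111111.11111111.11110000.00000000
AND operation:
Net:  10111100.01010111.00010000.00000000
Network: 188.87.16.0/20


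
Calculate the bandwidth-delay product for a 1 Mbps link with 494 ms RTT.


BDP = bandwidth * RTT
= 1 Mbps * 494 ms
= 1 * 1e6 * 494 / 1000 bits
= 494000 bits
= 61750 bytes
= 60.3027 KB
BDP = 494000 bits (61750 bytes)


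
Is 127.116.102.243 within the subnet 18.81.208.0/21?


Subnet network: 18.81.208.0
Test IP AND mask: 127.116.96.0
No, 127.116.102.243 is not in 18.81.208.0/21


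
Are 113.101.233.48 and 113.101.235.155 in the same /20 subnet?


Mask: 255.255.240.0
113.101.233.48 AND mask = 113.101.224.0
113.101.235.155 AND mask = 113.101.224.0
Yes, same subnet (113.101.224.0)


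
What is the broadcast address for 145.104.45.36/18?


Network: 145.104.0.0/18
Host bits = 14
Set all host bits to 1:
Broadcast: 145.104.63.255


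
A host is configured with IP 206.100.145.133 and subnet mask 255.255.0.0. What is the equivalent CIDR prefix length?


Binary: 11111111.11111111.00000000.00000000
Count leading 1s
Prefix: /16


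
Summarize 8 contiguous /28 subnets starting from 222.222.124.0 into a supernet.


Original prefix: /28
Number of subnets: 8 = 2^3
New prefix = 28 - 3 = 25
Supernet: 222.222.124.0/25


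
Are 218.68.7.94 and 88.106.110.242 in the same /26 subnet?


Mask: 255.255.255.192
218.68.7.94 AND mask = 218.68.7.64
88.106.110.242 AND mask = 88.106.110.192
No, different subnets (218.68.7.64 vs 88.106.110.192)


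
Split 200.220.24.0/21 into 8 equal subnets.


New prefix = 21 + 3 = 24
Each subnet has 256 addresses
  200.220.24.0/24
  200.220.25.0/24
  200.220.26.0/24
  200.220.27.0/24
  200.220.28.0/24
  200.220.29.0/24
  200.220.30.0/24
  200.220.31.0/24
Subnets: 200.220.24.0/24, 200.220.25.0/24, 200.220.26.0/24, 200.220.27.0/24, 200.220.28.0/24, 200.220.29.0/24, 200.220.30.0/24, 200.220.31.0/24


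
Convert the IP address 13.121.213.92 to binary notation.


13 = 00001101
121 = 01111001
213 = 11010101
92 = 01011100
Binary: 00001101.01111001.11010101.01011100


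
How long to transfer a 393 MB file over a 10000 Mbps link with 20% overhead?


Effective throughput = 10000 * (1 - 20/100) = 8000 Mbps
File size in Mb = 393 * 8 = 3144 Mb
Time = 3144 / 8000
Time = 0.393 seconds


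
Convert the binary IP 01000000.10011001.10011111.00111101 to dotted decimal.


01000000 = 64
10011001 = 153
10011111 = 159
00111101 = 61
IP: 64.153.159.61


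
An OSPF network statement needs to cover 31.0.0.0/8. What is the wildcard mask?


Subnet mask: 255.0.0.0
Wildcard = 255.255.255.255 - subnet mask
255 - 255 = 0
255 - 0 = 255
255 - 0 = 255
255 - 0 = 255
Wildcard: 0.255.255.255


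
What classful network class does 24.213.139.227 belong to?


First octet: 24
Binary: 00011000
0xxxxxxx -> Class A (1-126)
Class A, default mask 255.0.0.0 (/8)


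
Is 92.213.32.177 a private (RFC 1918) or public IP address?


RFC 1918 private ranges:
  10.0.0.0/8 (10.0.0.0 - 10.255.255.255)
  172.16.0.0/12 (172.16.0.0 - 172.31.255.255)
  192.168.0.0/16 (192.168.0.0 - 192.168.255.255)
Public (not in any RFC 1918 range)


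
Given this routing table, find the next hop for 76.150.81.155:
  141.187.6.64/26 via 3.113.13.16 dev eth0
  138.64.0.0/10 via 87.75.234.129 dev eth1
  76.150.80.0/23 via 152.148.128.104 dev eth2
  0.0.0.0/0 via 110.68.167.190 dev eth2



Longest prefix match for 76.150.81.155:
  /26 141.187.6.64: no
  /10 138.64.0.0: no
  /23 76.150.80.0: MATCH
  /0 0.0.0.0: MATCH
Selected: next-hop 152.148.128.104 via eth2 (matched /23)


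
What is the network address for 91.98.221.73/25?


IP:   01011011.01100010.11011101.01001001
Mask: 11111111.11111111.11111111.10000000
AND operation:
Net:  01011011.01100010.11011101.00000000
Network: 91.98.221.0/25


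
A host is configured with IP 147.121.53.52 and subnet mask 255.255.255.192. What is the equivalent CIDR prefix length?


Binary: 11111111.11111111.11111111.11000000
Count leading 1s
Prefix: /26


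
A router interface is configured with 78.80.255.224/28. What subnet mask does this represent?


/28 means 28 network bits, 4 host bits
Binary: 11111111111111111111111111110000
Mask: 255.255.255.240


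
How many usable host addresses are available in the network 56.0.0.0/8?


Host bits = 32 - 8 = 24
Total addresses = 2^24 = 16777216
Usable = total - 2 (network and broadcast)
Usable hosts: 16777214


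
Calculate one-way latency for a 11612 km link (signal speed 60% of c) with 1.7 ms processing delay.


Speed = 0.6 * 3e5 km/s = 180000 km/s
Propagation delay = 11612 / 180000 = 0.0645 s = 64.5111 ms
Processing delay = 1.7 ms
Total one-way latency = 66.2111 ms


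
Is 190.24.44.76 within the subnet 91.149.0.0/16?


Subnet network: 91.149.0.0
Test IP AND mask: 190.24.0.0
No, 190.24.44.76 is not in 91.149.0.0/16


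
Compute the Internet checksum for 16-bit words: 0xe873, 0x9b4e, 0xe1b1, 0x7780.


Sum all words (with carry folding):
+ 0xe873 = 0xe873
+ 0x9b4e = 0x83c2
+ 0xe1b1 = 0x6574
+ 0x7780 = 0xdcf4
One's complement: ~0xdcf4
Checksum = 0x230b


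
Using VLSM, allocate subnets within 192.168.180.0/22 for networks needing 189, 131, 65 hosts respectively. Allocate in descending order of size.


189 hosts -> /24 (254 usable): 192.168.180.0/24
131 hosts -> /24 (254 usable): 192.168.181.0/24
65 hosts -> /25 (126 usable): 192.168.182.0/25
Allocation: 192.168.180.0/24 (189 hosts, 254 usable); 192.168.181.0/24 (131 hosts, 254 usable); 192.168.182.0/25 (65 hosts, 126 usable)


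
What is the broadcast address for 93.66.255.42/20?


Network: 93.66.240.0/20
Host bits = 12
Set all host bits to 1:
Broadcast: 93.66.255.255


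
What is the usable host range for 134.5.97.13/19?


Network: 134.5.96.0
Broadcast: 134.5.127.255
First usable = network + 1
Last usable = broadcast - 1
Range: 134.5.96.1 to 134.5.127.254


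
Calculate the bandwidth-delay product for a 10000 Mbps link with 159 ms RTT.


BDP = bandwidth * RTT
= 10000 Mbps * 159 ms
= 10000 * 1e6 * 159 / 1000 bits
= 1590000000 bits
= 198750000 bytes
= 194091.7969 KB
BDP = 1590000000 bits (198750000 bytes)


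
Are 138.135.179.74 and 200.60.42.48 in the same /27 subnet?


Mask: 255.255.255.224
138.135.179.74 AND mask = 138.135.179.64
200.60.42.48 AND mask = 200.60.42.32
No, different subnets (138.135.179.64 vs 200.60.42.32)


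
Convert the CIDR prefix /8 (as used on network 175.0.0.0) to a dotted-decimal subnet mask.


/8 means 8 network bits, 24 host bits
Binary: 11111111000000000000000000000000
Mask: 255.0.0.0


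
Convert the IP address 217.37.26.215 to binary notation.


217 = 11011001
37 = 00100101
26 = 00011010
215 = 11010111
Binary: 11011001.00100101.00011010.11010111


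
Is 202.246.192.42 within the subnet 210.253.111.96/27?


Subnet network: 210.253.111.96
Test IP AND mask: 202.246.192.32
No, 202.246.192.42 is not in 210.253.111.96/27


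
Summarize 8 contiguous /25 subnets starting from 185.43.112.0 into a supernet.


Original prefix: /25
Number of subnets: 8 = 2^3
New prefix = 25 - 3 = 22
Supernet: 185.43.112.0/22


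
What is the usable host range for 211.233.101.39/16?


Network: 211.233.0.0
Broadcast: 211.233.255.255
First usable = network + 1
Last usable = broadcast - 1
Range: 211.233.0.1 to 211.233.255.254


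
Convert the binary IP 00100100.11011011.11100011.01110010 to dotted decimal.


00100100 = 36
11011011 = 219
11100011 = 227
01110010 = 114
IP: 36.219.227.114


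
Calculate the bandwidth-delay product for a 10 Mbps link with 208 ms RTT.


BDP = bandwidth * RTT
= 10 Mbps * 208 ms
= 10 * 1e6 * 208 / 1000 bits
= 2080000 bits
= 260000 bytes
= 253.9062 KB
BDP = 2080000 bits (260000 bytes)


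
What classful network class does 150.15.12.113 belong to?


First octet: 150
Binary: 10010110
10xxxxxx -> Class B (128-191)
Class B, default mask 255.255.0.0 (/16)


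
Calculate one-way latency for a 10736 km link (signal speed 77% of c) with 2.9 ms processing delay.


Speed = 0.77 * 3e5 km/s = 231000 km/s
Propagation delay = 10736 / 231000 = 0.0465 s = 46.4762 ms
Processing delay = 2.9 ms
Total one-way latency = 49.3762 ms


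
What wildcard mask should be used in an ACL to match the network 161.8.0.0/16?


Subnet mask: 255.255.0.0
Wildcard = 255.255.255.255 - subnet mask
255 - 255 = 0
255 - 255 = 0
255 - 0 = 255
255 - 0 = 255
Wildcard: 0.0.255.255


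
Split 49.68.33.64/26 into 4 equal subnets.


New prefix = 26 + 2 = 28
Each subnet has 16 addresses
  49.68.33.64/28
  49.68.33.80/28
  49.68.33.96/28
  49.68.33.112/28
Subnets: 49.68.33.64/28, 49.68.33.80/28, 49.68.33.96/28, 49.68.33.112/28


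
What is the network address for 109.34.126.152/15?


IP:   01101101.00100010.01111110.10011000
Mask: 11111111.11111110.00000000.00000000
AND operation:
Net:  01101101.00100010.00000000.00000000
Network: 109.34.0.0/15


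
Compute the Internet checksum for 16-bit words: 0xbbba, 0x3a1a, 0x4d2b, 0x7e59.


Sum all words (with carry folding):
+ 0xbbba = 0xbbba
+ 0x3a1a = 0xf5d4
+ 0x4d2b = 0x4300
+ 0x7e59 = 0xc159
One's complement: ~0xc159
Checksum = 0x3ea6


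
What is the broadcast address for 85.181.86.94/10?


Network: 85.128.0.0/10
Host bits = 22
Set all host bits to 1:
Broadcast: 85.191.255.255


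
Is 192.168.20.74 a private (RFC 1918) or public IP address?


RFC 1918 private ranges:
  10.0.0.0/8 (10.0.0.0 - 10.255.255.255)
  172.16.0.0/12 (172.16.0.0 - 172.31.255.255)
  192.168.0.0/16 (192.168.0.0 - 192.168.255.255)
Private (in 192.168.0.0/16)


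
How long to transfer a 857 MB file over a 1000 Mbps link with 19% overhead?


Effective throughput = 1000 * (1 - 19/100) = 810 Mbps
File size in Mb = 857 * 8 = 6856 Mb
Time = 6856 / 810
Time = 8.4642 seconds


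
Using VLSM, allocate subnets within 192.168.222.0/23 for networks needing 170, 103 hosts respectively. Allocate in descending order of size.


170 hosts -> /24 (254 usable): 192.168.222.0/24
103 hosts -> /25 (126 usable): 192.168.223.0/25
Allocation: 192.168.222.0/24 (170 hosts, 254 usable); 192.168.223.0/25 (103 hosts, 126 usable)


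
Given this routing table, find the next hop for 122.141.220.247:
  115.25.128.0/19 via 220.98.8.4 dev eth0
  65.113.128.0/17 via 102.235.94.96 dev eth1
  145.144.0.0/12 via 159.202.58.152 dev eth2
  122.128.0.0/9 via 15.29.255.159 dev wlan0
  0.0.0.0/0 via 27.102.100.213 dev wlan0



Longest prefix match for 122.141.220.247:
  /19 115.25.128.0: no
  /17 65.113.128.0: no
  /12 145.144.0.0: no
  /9 122.128.0.0: MATCH
  /0 0.0.0.0: MATCH
Selected: next-hop 15.29.255.159 via wlan0 (matched /9)


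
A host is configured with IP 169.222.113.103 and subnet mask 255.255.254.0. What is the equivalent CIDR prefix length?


Binary: 11111111.11111111.11111110.00000000
Count leading 1s
Prefix: /23


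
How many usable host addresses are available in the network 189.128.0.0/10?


Host bits = 32 - 10 = 22
Total addresses = 2^22 = 4194304
Usable = total - 2 (network and broadcast)
Usable hosts: 4194302


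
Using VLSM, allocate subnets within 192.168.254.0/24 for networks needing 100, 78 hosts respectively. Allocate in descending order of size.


100 hosts -> /25 (126 usable): 192.168.254.0/25
78 hosts -> /25 (126 usable): 192.168.254.128/25
Allocation: 192.168.254.0/25 (100 hosts, 126 usable); 192.168.254.128/25 (78 hosts, 126 usable)


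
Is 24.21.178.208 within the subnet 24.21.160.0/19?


Subnet network: 24.21.160.0
Test IP AND mask: 24.21.160.0
Yes, 24.21.178.208 is in 24.21.160.0/19


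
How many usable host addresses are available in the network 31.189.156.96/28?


Host bits = 32 - 28 = 4
Total addresses = 2^4 = 16
Usable = total - 2 (network and broadcast)
Usable hosts: 14


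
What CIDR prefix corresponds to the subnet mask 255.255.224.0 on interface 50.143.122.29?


Binary: 11111111.11111111.11100000.00000000
Count leading 1s
Prefix: /19


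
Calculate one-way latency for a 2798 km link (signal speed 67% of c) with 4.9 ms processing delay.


Speed = 0.67 * 3e5 km/s = 201000 km/s
Propagation delay = 2798 / 201000 = 0.0139 s = 13.9204 ms
Processing delay = 4.9 ms
Total one-way latency = 18.8204 ms


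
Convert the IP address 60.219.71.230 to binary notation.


60 = 00111100
219 = 11011011
71 = 01000111
230 = 11100110
Binary: 00111100.11011011.01000111.11100110


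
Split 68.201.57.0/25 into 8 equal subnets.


New prefix = 25 + 3 = 28
Each subnet has 16 addresses
  68.201.57.0/28
  68.201.57.16/28
  68.201.57.32/28
  68.201.57.48/28
  68.201.57.64/28
  68.201.57.80/28
  68.201.57.96/28
  68.201.57.112/28
Subnets: 68.201.57.0/28, 68.201.57.16/28, 68.201.57.32/28, 68.201.57.48/28, 68.201.57.64/28, 68.201.57.80/28, 68.201.57.96/28, 68.201.57.112/28


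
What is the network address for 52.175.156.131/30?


IP:   00110100.10101111.10011100.10000011
Mask: 11111111.11111111.11111111.11111100
AND operation:
Net:  00110100.10101111.10011100.10000000
Network: 52.175.156.128/30


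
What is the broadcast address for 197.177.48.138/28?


Network: 197.177.48.128/28
Host bits = 4
Set all host bits to 1:
Broadcast: 197.177.48.143


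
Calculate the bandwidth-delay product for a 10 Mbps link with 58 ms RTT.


BDP = bandwidth * RTT
= 10 Mbps * 58 ms
= 10 * 1e6 * 58 / 1000 bits
= 580000 bits
= 72500 bytes
= 70.8008 KB
BDP = 580000 bits (72500 bytes)


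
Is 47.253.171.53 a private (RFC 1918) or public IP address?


RFC 1918 private ranges:
  10.0.0.0/8 (10.0.0.0 - 10.255.255.255)
  172.16.0.0/12 (172.16.0.0 - 172.31.255.255)
  192.168.0.0/16 (192.168.0.0 - 192.168.255.255)
Public (not in any RFC 1918 range)


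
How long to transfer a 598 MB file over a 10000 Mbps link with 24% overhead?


Effective throughput = 10000 * (1 - 24/100) = 7600 Mbps
File size in Mb = 598 * 8 = 4784 Mb
Time = 4784 / 7600
Time = 0.6295 seconds


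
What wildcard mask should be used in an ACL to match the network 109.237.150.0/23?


Subnet mask: 255.255.254.0
Wildcard = 255.255.255.255 - subnet mask
255 - 255 = 0
255 - 255 = 0
255 - 254 = 1
255 - 0 = 255
Wildcard: 0.0.1.255


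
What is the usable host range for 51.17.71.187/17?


Network: 51.17.0.0
Broadcast: 51.17.127.255
First usable = network + 1
Last usable = broadcast - 1
Range: 51.17.0.1 to 51.17.127.254


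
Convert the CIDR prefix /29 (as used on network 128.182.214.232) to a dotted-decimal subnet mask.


/29 means 29 network bits, 3 host bits
Binary: 11111111111111111111111111111000
Mask: 255.255.255.248


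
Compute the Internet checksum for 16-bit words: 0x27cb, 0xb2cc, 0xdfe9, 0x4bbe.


Sum all words (with carry folding):
+ 0x27cb = 0x27cb
+ 0xb2cc = 0xda97
+ 0xdfe9 = 0xba81
+ 0x4bbe = 0x0640
One's complement: ~0x0640
Checksum = 0xf9bf


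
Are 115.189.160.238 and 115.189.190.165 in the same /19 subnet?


Mask: 255.255.224.0
115.189.160.238 AND mask = 115.189.160.0
115.189.190.165 AND mask = 115.189.160.0
Yes, same subnet (115.189.160.0)


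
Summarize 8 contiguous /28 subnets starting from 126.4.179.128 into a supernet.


Original prefix: /28
Number of subnets: 8 = 2^3
New prefix = 28 - 3 = 25
Supernet: 126.4.179.128/25


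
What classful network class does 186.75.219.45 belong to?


First octet: 186
Binary: 10111010
10xxxxxx -> Class B (128-191)
Class B, default mask 255.255.0.0 (/16)


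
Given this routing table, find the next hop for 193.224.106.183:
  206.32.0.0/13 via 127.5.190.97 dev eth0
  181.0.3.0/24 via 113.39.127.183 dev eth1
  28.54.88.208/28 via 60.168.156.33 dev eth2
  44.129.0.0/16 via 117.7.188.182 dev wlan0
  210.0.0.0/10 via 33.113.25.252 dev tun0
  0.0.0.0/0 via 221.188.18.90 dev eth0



Longest prefix match for 193.224.106.183:
  /13 206.32.0.0: no
  /24 181.0.3.0: no
  /28 28.54.88.208: no
  /16 44.129.0.0: no
  /10 210.0.0.0: no
  /0 0.0.0.0: MATCH
Selected: next-hop 221.188.18.90 via eth0 (matched /0)


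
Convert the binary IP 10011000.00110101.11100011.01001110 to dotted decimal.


10011000 = 152
00110101 = 53
11100011 = 227
01001110 = 78
IP: 152.53.227.78


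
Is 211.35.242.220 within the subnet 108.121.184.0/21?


Subnet network: 108.121.184.0
Test IP AND mask: 211.35.240.0
No, 211.35.242.220 is not in 108.121.184.0/21


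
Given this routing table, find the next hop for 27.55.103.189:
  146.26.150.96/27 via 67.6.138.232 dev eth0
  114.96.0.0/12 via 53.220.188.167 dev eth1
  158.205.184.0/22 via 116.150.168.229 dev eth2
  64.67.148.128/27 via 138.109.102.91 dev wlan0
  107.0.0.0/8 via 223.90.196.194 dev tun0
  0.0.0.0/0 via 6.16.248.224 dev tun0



Longest prefix match for 27.55.103.189:
  /27 146.26.150.96: no
  /12 114.96.0.0: no
  /22 158.205.184.0: no
  /27 64.67.148.128: no
  /8 107.0.0.0: no
  /0 0.0.0.0: MATCH
Selected: next-hop 6.16.248.224 via tun0 (matched /0)


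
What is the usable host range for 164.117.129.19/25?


Network: 164.117.129.0
Broadcast: 164.117.129.127
First usable = network + 1
Last usable = broadcast - 1
Range: 164.117.129.1 to 164.117.129.126


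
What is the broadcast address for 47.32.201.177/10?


Network: 47.0.0.0/10
Host bits = 22
Set all host bits to 1:
Broadcast: 47.63.255.255


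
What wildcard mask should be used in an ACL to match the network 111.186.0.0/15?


Subnet mask: 255.254.0.0
Wildcard = 255.255.255.255 - subnet mask
255 - 255 = 0
255 - 254 = 1
255 - 0 = 255
255 - 0 = 255
Wildcard: 0.1.255.255


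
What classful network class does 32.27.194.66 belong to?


First octet: 32
Binary: 00100000
0xxxxxxx -> Class A (1-126)
Class A, default mask 255.0.0.0 (/8)


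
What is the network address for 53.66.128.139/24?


IP:   00110101.01000010.10000000.10001011
Mask: 11111111.11111111.11111111.00000000
AND operation:
Net:  00110101.01000010.10000000.00000000
Network: 53.66.128.0/24


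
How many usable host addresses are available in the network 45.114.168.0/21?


Host bits = 32 - 21 = 11
Total addresses = 2^11 = 2048
Usable = total - 2 (network and broadcast)
Usable hosts: 2046


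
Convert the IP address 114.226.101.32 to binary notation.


114 = 01110010
226 = 11100010
101 = 01100101
32 = 00100000
Binary: 01110010.11100010.01100101.00100000


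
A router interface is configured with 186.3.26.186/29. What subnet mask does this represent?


/29 means 29 network bits, 3 host bits
Binary: 11111111111111111111111111111000
Mask: 255.255.255.248


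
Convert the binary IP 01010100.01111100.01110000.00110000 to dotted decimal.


01010100 = 84
01111100 = 124
01110000 = 112
00110000 = 48
IP: 84.124.112.48


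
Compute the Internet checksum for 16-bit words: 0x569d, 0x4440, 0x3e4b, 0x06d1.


Sum all words (with carry folding):
+ 0x569d = 0x569d
+ 0x4440 = 0x9add
+ 0x3e4b = 0xd928
+ 0x06d1 = 0xdff9
One's complement: ~0xdff9
Checksum = 0x2006


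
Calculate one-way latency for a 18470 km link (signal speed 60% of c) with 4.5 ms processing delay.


Speed = 0.6 * 3e5 km/s = 180000 km/s
Propagation delay = 18470 / 180000 = 0.1026 s = 102.6111 ms
Processing delay = 4.5 ms
Total one-way latency = 107.1111 ms


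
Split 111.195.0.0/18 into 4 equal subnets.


New prefix = 18 + 2 = 20
Each subnet has 4096 addresses
  111.195.0.0/20
  111.195.16.0/20
  111.195.32.0/20
  111.195.48.0/20
Subnets: 111.195.0.0/20, 111.195.16.0/20, 111.195.32.0/20, 111.195.48.0/20


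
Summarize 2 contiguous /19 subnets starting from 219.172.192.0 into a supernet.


Original prefix: /19
Number of subnets: 2 = 2^1
New prefix = 19 - 1 = 18
Supernet: 219.172.192.0/18


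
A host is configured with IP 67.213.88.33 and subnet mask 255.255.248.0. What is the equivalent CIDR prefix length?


Binary: 11111111.11111111.11111000.00000000
Count leading 1s
Prefix: /21


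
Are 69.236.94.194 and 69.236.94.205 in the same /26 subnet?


Mask: 255.255.255.192
69.236.94.194 AND mask = 69.236.94.192
69.236.94.205 AND mask = 69.236.94.192
Yes, same subnet (69.236.94.192)


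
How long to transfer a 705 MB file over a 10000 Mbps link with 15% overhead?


Effective throughput = 10000 * (1 - 15/100) = 8500 Mbps
File size in Mb = 705 * 8 = 5640 Mb
Time = 5640 / 8500
Time = 0.6635 seconds


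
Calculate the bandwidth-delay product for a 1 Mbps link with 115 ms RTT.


BDP = bandwidth * RTT
= 1 Mbps * 115 ms
= 1 * 1e6 * 115 / 1000 bits
= 115000 bits
= 14375 bytes
= 14.0381 KB
BDP = 115000 bits (14375 bytes)


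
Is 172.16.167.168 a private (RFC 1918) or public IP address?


RFC 1918 private ranges:
  10.0.0.0/8 (10.0.0.0 - 10.255.255.255)
  172.16.0.0/12 (172.16.0.0 - 172.31.255.255)
  192.168.0.0/16 (192.168.0.0 - 192.168.255.255)
Private (in 172.16.0.0/12)


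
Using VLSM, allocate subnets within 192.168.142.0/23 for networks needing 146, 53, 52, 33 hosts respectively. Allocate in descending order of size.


146 hosts -> /24 (254 usable): 192.168.142.0/24
53 hosts -> /26 (62 usable): 192.168.143.0/26
52 hosts -> /26 (62 usable): 192.168.143.64/26
33 hosts -> /26 (62 usable): 192.168.143.128/26
Allocation: 192.168.142.0/24 (146 hosts, 254 usable); 192.168.143.0/26 (53 hosts, 62 usable); 192.168.143.64/26 (52 hosts, 62 usable); 192.168.143.128/26 (33 hosts, 62 usable)


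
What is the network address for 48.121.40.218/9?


IP:   00110000.01111001.00101000.11011010
Mask: 11111111.10000000.00000000.00000000
AND operation:
Net:  00110000.00000000.00000000.00000000
Network: 48.0.0.0/9


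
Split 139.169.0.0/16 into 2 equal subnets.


New prefix = 16 + 1 = 17
Each subnet has 32768 addresses
  139.169.0.0/17
  139.169.128.0/17
Subnets: 139.169.0.0/17, 139.169.128.0/17


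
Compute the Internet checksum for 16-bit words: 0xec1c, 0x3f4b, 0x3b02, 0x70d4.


Sum all words (with carry folding):
+ 0xec1c = 0xec1c
+ 0x3f4b = 0x2b68
+ 0x3b02 = 0x666a
+ 0x70d4 = 0xd73e
One's complement: ~0xd73e
Checksum = 0x28c1


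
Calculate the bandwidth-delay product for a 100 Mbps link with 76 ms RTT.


BDP = bandwidth * RTT
= 100 Mbps * 76 ms
= 100 * 1e6 * 76 / 1000 bits
= 7600000 bits
= 950000 bytes
= 927.7344 KB
BDP = 7600000 bits (950000 bytes)


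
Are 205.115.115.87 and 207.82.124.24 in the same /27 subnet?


Mask: 255.255.255.224
205.115.115.87 AND mask = 205.115.115.64
207.82.124.24 AND mask = 207.82.124.0
No, different subnets (205.115.115.64 vs 207.82.124.0)


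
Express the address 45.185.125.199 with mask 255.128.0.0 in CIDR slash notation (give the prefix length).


Binary: 11111111.10000000.00000000.00000000
Count leading 1s
Prefix: /9


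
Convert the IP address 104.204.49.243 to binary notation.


104 = 01101000
204 = 11001100
49 = 00110001
243 = 11110011
Binary: 01101000.11001100.00110001.11110011


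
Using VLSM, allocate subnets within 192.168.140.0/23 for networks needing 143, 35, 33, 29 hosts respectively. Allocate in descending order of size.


143 hosts -> /24 (254 usable): 192.168.140.0/24
35 hosts -> /26 (62 usable): 192.168.141.0/26
33 hosts -> /26 (62 usable): 192.168.141.64/26
29 hosts -> /27 (30 usable): 192.168.141.128/27
Allocation: 192.168.140.0/24 (143 hosts, 254 usable); 192.168.141.0/26 (35 hosts, 62 usable); 192.168.141.64/26 (33 hosts, 62 usable); 192.168.141.128/27 (29 hosts, 30 usable)


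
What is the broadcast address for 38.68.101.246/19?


Network: 38.68.96.0/19
Host bits = 13
Set all host bits to 1:
Broadcast: 38.68.127.255


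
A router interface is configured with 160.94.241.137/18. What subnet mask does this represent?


/18 means 18 network bits, 14 host bits
Binary: 11111111111111111100000000000000
Mask: 255.255.192.0


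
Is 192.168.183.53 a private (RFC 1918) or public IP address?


RFC 1918 private ranges:
  10.0.0.0/8 (10.0.0.0 - 10.255.255.255)
  172.16.0.0/12 (172.16.0.0 - 172.31.255.255)
  192.168.0.0/16 (192.168.0.0 - 192.168.255.255)
Private (in 192.168.0.0/16)


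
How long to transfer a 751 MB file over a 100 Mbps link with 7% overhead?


Effective throughput = 100 * (1 - 7/100) = 93 Mbps
File size in Mb = 751 * 8 = 6008 Mb
Time = 6008 / 93
Time = 64.6022 seconds


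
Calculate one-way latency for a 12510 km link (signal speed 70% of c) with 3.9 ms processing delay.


Speed = 0.7 * 3e5 km/s = 210000 km/s
Propagation delay = 12510 / 210000 = 0.0596 s = 59.5714 ms
Processing delay = 3.9 ms
Total one-way latency = 63.4714 ms


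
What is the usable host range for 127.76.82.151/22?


Network: 127.76.80.0
Broadcast: 127.76.83.255
First usable = network + 1
Last usable = broadcast - 1
Range: 127.76.80.1 to 127.76.83.254


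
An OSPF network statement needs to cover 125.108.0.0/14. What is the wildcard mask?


Subnet mask: 255.252.0.0
Wildcard = 255.255.255.255 - subnet mask
255 - 255 = 0
255 - 252 = 3
255 - 0 = 255
255 - 0 = 255
Wildcard: 0.3.255.255


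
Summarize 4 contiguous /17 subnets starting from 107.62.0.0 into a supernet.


Original prefix: /17
Number of subnets: 4 = 2^2
New prefix = 17 - 2 = 15
Supernet: 107.62.0.0/15


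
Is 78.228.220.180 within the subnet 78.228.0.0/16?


Subnet network: 78.228.0.0
Test IP AND mask: 78.228.0.0
Yes, 78.228.220.180 is in 78.228.0.0/16


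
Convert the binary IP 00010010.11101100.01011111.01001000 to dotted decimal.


00010010 = 18
11101100 = 236
01011111 = 95
01001000 = 72
IP: 18.236.95.72


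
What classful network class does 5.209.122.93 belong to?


First octet: 5
Binary: 00000101
0xxxxxxx -> Class A (1-126)
Class A, default mask 255.0.0.0 (/8)


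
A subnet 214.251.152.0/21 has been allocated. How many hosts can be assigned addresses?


Host bits = 32 - 21 = 11
Total addresses = 2^11 = 2048
Usable = total - 2 (network and broadcast)
Usable hosts: 2046


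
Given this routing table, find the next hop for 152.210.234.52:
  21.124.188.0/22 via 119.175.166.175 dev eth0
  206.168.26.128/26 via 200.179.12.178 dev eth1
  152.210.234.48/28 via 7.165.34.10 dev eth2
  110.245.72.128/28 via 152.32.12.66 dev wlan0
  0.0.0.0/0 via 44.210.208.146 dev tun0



Longest prefix match for 152.210.234.52:
  /22 21.124.188.0: no
  /26 206.168.26.128: no
  /28 152.210.234.48: MATCH
  /28 110.245.72.128: no
  /0 0.0.0.0: MATCH
Selected: next-hop 7.165.34.10 via eth2 (matched /28)


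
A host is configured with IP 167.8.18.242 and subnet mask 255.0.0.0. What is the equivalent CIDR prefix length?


Binary: 11111111.00000000.00000000.00000000
Count leading 1s
Prefix: /8


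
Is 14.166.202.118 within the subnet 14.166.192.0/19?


Subnet network: 14.166.192.0
Test IP AND mask: 14.166.192.0
Yes, 14.166.202.118 is in 14.166.192.0/19


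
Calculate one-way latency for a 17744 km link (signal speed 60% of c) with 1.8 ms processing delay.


Speed = 0.6 * 3e5 km/s = 180000 km/s
Propagation delay = 17744 / 180000 = 0.0986 s = 98.5778 ms
Processing delay = 1.8 ms
Total one-way latency = 100.3778 ms


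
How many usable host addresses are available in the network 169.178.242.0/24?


Host bits = 32 - 24 = 8
Total addresses = 2^8 = 256
Usable = total - 2 (network and broadcast)
Usable hosts: 254


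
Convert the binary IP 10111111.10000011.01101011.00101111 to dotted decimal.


10111111 = 191
10000011 = 131
01101011 = 107
00101111 = 47
IP: 191.131.107.47


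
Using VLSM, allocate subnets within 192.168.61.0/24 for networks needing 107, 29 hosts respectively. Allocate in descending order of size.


107 hosts -> /25 (126 usable): 192.168.61.0/25
29 hosts -> /27 (30 usable): 192.168.61.128/27
Allocation: 192.168.61.0/25 (107 hosts, 126 usable); 192.168.61.128/27 (29 hosts, 30 usable)


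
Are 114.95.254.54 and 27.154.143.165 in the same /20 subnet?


Mask: 255.255.240.0
114.95.254.54 AND mask = 114.95.240.0
27.154.143.165 AND mask = 27.154.128.0
No, different subnets (114.95.240.0 vs 27.154.128.0)


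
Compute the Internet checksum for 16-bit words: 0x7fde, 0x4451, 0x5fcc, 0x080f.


Sum all words (with carry folding):
+ 0x7fde = 0x7fde
+ 0x4451 = 0xc42f
+ 0x5fcc = 0x23fc
+ 0x080f = 0x2c0b
One's complement: ~0x2c0b
Checksum = 0xd3f4


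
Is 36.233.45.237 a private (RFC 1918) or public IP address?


RFC 1918 private ranges:
  10.0.0.0/8 (10.0.0.0 - 10.255.255.255)
  172.16.0.0/12 (172.16.0.0 - 172.31.255.255)
  192.168.0.0/16 (192.168.0.0 - 192.168.255.255)
Public (not in any RFC 1918 range)


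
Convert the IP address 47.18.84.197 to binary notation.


47 = 00101111
18 = 00010010
84 = 01010100
197 = 11000101
Binary: 00101111.00010010.01010100.11000101


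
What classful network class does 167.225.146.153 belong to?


First octet: 167
Binary: 10100111
10xxxxxx -> Class B (128-191)
Class B, default mask 255.255.0.0 (/16)


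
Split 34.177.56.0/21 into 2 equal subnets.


New prefix = 21 + 1 = 22
Each subnet has 1024 addresses
  34.177.56.0/22
  34.177.60.0/22
Subnets: 34.177.56.0/22, 34.177.60.0/22


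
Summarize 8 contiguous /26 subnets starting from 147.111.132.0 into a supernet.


Original prefix: /26
Number of subnets: 8 = 2^3
New prefix = 26 - 3 = 23
Supernet: 147.111.132.0/23


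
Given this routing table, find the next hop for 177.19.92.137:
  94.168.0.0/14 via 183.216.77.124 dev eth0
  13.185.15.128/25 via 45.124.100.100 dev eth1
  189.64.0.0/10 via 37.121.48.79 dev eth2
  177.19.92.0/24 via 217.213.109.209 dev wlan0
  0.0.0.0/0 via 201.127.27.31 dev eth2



Longest prefix match for 177.19.92.137:
  /14 94.168.0.0: no
  /25 13.185.15.128: no
  /10 189.64.0.0: no
  /24 177.19.92.0: MATCH
  /0 0.0.0.0: MATCH
Selected: next-hop 217.213.109.209 via wlan0 (matched /24)


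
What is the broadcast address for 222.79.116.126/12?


Network: 222.64.0.0/12
Host bits = 20
Set all host bits to 1:
Broadcast: 222.79.255.255


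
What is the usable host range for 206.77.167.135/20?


Network: 206.77.160.0
Broadcast: 206.77.175.255
First usable = network + 1
Last usable = broadcast - 1
Range: 206.77.160.1 to 206.77.175.254


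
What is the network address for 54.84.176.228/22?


IP:   00110110.01010100.10110000.11100100
Mask: 11111111.11111111.11111100.00000000
AND operation:
Net:  00110110.01010100.10110000.00000000
Network: 54.84.176.0/22


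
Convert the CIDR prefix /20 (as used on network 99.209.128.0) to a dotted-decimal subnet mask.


/20 means 20 network bits, 12 host bits
Binary: 11111111111111111111000000000000
Mask: 255.255.240.0


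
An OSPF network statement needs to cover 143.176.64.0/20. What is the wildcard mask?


Subnet mask: 255.255.240.0
Wildcard = 255.255.255.255 - subnet mask
255 - 255 = 0
255 - 255 = 0
255 - 240 = 15
255 - 0 = 255
Wildcard: 0.0.15.255
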